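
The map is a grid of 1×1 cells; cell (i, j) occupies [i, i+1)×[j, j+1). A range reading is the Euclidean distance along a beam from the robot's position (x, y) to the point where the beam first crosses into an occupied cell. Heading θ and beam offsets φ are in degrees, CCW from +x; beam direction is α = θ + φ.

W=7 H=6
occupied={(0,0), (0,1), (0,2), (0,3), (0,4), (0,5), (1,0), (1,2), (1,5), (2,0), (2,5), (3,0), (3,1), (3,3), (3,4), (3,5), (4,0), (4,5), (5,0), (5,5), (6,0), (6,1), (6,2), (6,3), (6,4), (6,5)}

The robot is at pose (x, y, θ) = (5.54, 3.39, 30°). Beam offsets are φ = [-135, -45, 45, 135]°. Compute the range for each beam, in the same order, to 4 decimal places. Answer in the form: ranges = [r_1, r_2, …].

beam 1: φ=-135°, α=255°
  direction (-0.2588, -0.9659); cell (5,3); t to first gridline: x 2.0864, y 0.4038 (then +3.8637 / +1.0353)
    (5,2) via y @ 0.4038
    (5,1) via y @ 1.4390
    (4,1) via x @ 2.0864
    (4,0) via y @ 2.4743  # hit
  → r_1 = 2.4743
beam 2: φ=-45°, α=345°
  direction (0.9659, -0.2588); cell (5,3); t to first gridline: x 0.4762, y 1.5068 (then +1.0353 / +3.8637)
    (6,3) via x @ 0.4762  # hit
  → r_2 = 0.4762
beam 3: φ=45°, α=75°
  direction (0.2588, 0.9659); cell (5,3); t to first gridline: x 1.7773, y 0.6315 (then +3.8637 / +1.0353)
    (5,4) via y @ 0.6315
    (5,5) via y @ 1.6668  # hit
  → r_3 = 1.6668
beam 4: φ=135°, α=165°
  direction (-0.9659, 0.2588); cell (5,3); t to first gridline: x 0.5590, y 2.3569 (then +1.0353 / +3.8637)
    (4,3) via x @ 0.5590
    (3,3) via x @ 1.5943  # hit
  → r_4 = 1.5943

ranges = [2.4743, 0.4762, 1.6668, 1.5943]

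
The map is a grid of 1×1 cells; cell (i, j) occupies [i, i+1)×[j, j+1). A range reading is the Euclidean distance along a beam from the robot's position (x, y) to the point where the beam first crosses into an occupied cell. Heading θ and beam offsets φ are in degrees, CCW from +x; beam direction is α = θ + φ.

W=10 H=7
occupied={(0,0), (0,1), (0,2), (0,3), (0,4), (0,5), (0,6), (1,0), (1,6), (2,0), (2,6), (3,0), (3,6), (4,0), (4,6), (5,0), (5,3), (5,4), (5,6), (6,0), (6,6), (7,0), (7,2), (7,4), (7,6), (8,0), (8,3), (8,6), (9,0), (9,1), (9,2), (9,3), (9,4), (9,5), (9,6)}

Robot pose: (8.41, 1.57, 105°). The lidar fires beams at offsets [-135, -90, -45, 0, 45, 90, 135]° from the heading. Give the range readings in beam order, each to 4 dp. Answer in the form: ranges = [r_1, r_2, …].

ranges = [0.6813, 0.6108, 1.1800, 1.4804, 0.8600, 2.2023, 0.6582]

beam 1: φ=-135°, α=330°
  cosα=0.8660 sinα=-0.5000 | (8,1) | tMaxX 0.6813 tMaxY 1.1400 | tΔX 1.1547 tΔY 2.0000
    t=0.6813 [x] (9,1) — stop
  → r_1 = 0.6813
beam 2: φ=-90°, α=15°
  cosα=0.9659 sinα=0.2588 | (8,1) | tMaxX 0.6108 tMaxY 1.6614 | tΔX 1.0353 tΔY 3.8637
    t=0.6108 [x] (9,1) — stop
  → r_2 = 0.6108
beam 3: φ=-45°, α=60°
  cosα=0.5000 sinα=0.8660 | (8,1) | tMaxX 1.1800 tMaxY 0.4965 | tΔX 2.0000 tΔY 1.1547
    t=0.4965 [y] (8,2)
    t=1.1800 [x] (9,2) — stop
  → r_3 = 1.1800
beam 4: φ=0°, α=105°
  cosα=-0.2588 sinα=0.9659 | (8,1) | tMaxX 1.5841 tMaxY 0.4452 | tΔX 3.8637 tΔY 1.0353
    t=0.4452 [y] (8,2)
    t=1.4804 [y] (8,3) — stop
  → r_4 = 1.4804
beam 5: φ=45°, α=150°
  cosα=-0.8660 sinα=0.5000 | (8,1) | tMaxX 0.4734 tMaxY 0.8600 | tΔX 1.1547 tΔY 2.0000
    t=0.4734 [x] (7,1)
    t=0.8600 [y] (7,2) — stop
  → r_5 = 0.8600
beam 6: φ=90°, α=195°
  cosα=-0.9659 sinα=-0.2588 | (8,1) | tMaxX 0.4245 tMaxY 2.2023 | tΔX 1.0353 tΔY 3.8637
    t=0.4245 [x] (7,1)
    t=1.4597 [x] (6,1)
    t=2.2023 [y] (6,0) — stop
  → r_6 = 2.2023
beam 7: φ=135°, α=240°
  cosα=-0.5000 sinα=-0.8660 | (8,1) | tMaxX 0.8200 tMaxY 0.6582 | tΔX 2.0000 tΔY 1.1547
    t=0.6582 [y] (8,0) — stop
  → r_7 = 0.6582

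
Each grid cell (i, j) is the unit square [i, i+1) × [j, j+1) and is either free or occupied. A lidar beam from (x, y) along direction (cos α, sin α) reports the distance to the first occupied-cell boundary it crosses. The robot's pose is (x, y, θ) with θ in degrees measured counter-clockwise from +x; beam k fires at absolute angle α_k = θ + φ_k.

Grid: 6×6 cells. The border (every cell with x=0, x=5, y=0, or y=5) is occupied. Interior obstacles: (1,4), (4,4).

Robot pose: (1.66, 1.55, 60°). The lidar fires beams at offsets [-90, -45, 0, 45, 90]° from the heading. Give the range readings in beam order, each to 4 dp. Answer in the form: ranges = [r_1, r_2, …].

beam 1: φ=-90°, α=330°
  dir = (cos 330°, sin 330°) = (0.8660, -0.5000); from cell (1,1)
  next x-line at t=0.3926, next y-line at t=1.1000; Δt_x=1.1547, Δt_y=2.0000
    x: enter (2,1) at t=0.3926
    y: enter (2,0) at t=1.1000 ← occupied
  → r_1 = 1.1000
beam 2: φ=-45°, α=15°
  dir = (cos 15°, sin 15°) = (0.9659, 0.2588); from cell (1,1)
  next x-line at t=0.3520, next y-line at t=1.7387; Δt_x=1.0353, Δt_y=3.8637
    x: enter (2,1) at t=0.3520
    x: enter (3,1) at t=1.3873
    y: enter (3,2) at t=1.7387
    x: enter (4,2) at t=2.4225
    x: enter (5,2) at t=3.4578 ← occupied
  → r_2 = 3.4578
beam 3: φ=0°, α=60°
  dir = (cos 60°, sin 60°) = (0.5000, 0.8660); from cell (1,1)
  next x-line at t=0.6800, next y-line at t=0.5196; Δt_x=2.0000, Δt_y=1.1547
    y: enter (1,2) at t=0.5196
    x: enter (2,2) at t=0.6800
    y: enter (2,3) at t=1.6743
    x: enter (3,3) at t=2.6800
    y: enter (3,4) at t=2.8290
    y: enter (3,5) at t=3.9837 ← occupied
  → r_3 = 3.9837
beam 4: φ=45°, α=105°
  dir = (cos 105°, sin 105°) = (-0.2588, 0.9659); from cell (1,1)
  next x-line at t=2.5500, next y-line at t=0.4659; Δt_x=3.8637, Δt_y=1.0353
    y: enter (1,2) at t=0.4659
    y: enter (1,3) at t=1.5012
    y: enter (1,4) at t=2.5364 ← occupied
  → r_4 = 2.5364
beam 5: φ=90°, α=150°
  dir = (cos 150°, sin 150°) = (-0.8660, 0.5000); from cell (1,1)
  next x-line at t=0.7621, next y-line at t=0.9000; Δt_x=1.1547, Δt_y=2.0000
    x: enter (0,1) at t=0.7621 ← occupied
  → r_5 = 0.7621

ranges = [1.1000, 3.4578, 3.9837, 2.5364, 0.7621]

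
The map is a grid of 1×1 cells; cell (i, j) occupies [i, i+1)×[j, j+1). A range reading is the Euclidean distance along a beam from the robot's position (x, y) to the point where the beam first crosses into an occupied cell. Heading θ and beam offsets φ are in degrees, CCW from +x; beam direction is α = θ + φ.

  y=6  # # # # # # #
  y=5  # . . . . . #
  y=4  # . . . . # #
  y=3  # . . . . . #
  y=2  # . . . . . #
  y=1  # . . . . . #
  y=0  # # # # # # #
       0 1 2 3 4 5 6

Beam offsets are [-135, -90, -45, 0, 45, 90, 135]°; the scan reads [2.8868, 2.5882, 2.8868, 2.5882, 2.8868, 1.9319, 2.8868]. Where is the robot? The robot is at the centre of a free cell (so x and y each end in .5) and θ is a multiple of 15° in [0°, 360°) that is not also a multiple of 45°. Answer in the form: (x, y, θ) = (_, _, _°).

(x, y, θ) = (3.5, 3.5, 285°)

The pose lattice has 24·16 = 384 candidates. Test each by forward raycasting.
  (2.5, 3.5, 105°): beam 1 = 4.0415 ≠ 2.8868 ✗
  (5.5, 1.5, 210°): beam 1 = 1.9319 ≠ 2.8868 ✗
  (3.5, 5.5, 165°): beam 1 = 1.0000 ≠ 2.8868 ✗
  (5.5, 2.5, 120°): beam 1 = 0.5176 ≠ 2.8868 ✗
  …
  (3.5, 3.5, 285°): r_1=2.8868, r_2=2.5882, r_3=2.8868, r_4=2.5882, r_5=2.8868, r_6=1.9319, r_7=2.8868 — all match ✓
Unique over the lattice → pose = (3.5, 3.5, 285°).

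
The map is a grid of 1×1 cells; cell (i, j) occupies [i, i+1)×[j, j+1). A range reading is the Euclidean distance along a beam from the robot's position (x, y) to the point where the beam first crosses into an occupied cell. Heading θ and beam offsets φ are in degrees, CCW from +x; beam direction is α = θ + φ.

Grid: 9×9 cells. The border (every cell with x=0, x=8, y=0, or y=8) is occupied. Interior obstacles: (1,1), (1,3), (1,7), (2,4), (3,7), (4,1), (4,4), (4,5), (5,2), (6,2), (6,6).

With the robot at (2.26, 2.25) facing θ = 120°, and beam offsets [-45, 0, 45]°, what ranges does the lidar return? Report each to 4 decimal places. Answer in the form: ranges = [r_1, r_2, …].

ranges = [1.8117, 0.8660, 1.3044]

beam 1: φ=-45°, α=75°
  direction (0.2588, 0.9659); cell (2,2); t to first gridline: x 2.8591, y 0.7765 (then +3.8637 / +1.0353)
    (2,3) via y @ 0.7765
    (2,4) via y @ 1.8117  # hit
  → r_1 = 1.8117
beam 2: φ=0°, α=120°
  direction (-0.5000, 0.8660); cell (2,2); t to first gridline: x 0.5200, y 0.8660 (then +2.0000 / +1.1547)
    (1,2) via x @ 0.5200
    (1,3) via y @ 0.8660  # hit
  → r_2 = 0.8660
beam 3: φ=45°, α=165°
  direction (-0.9659, 0.2588); cell (2,2); t to first gridline: x 0.2692, y 2.8978 (then +1.0353 / +3.8637)
    (1,2) via x @ 0.2692
    (0,2) via x @ 1.3044  # hit
  → r_3 = 1.3044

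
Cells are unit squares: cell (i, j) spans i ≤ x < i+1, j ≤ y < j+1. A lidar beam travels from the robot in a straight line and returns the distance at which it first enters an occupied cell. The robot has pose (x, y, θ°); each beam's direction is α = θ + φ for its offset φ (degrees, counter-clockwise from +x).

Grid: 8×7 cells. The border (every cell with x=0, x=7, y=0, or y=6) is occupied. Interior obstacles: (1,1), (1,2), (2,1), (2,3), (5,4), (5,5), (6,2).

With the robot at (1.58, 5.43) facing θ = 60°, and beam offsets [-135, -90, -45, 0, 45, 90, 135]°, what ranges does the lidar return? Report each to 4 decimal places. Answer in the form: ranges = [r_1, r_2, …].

beam 1: φ=-135°, α=285°
  dir = (cos 285°, sin 285°) = (0.2588, -0.9659); from cell (1,5)
  next x-line at t=1.6228, next y-line at t=0.4452; Δt_x=3.8637, Δt_y=1.0353
    y: enter (1,4) at t=0.4452
    y: enter (1,3) at t=1.4804
    x: enter (2,3) at t=1.6228 ← occupied
  → r_1 = 1.6228
beam 2: φ=-90°, α=330°
  dir = (cos 330°, sin 330°) = (0.8660, -0.5000); from cell (1,5)
  next x-line at t=0.4850, next y-line at t=0.8600; Δt_x=1.1547, Δt_y=2.0000
    x: enter (2,5) at t=0.4850
    y: enter (2,4) at t=0.8600
    x: enter (3,4) at t=1.6397
    x: enter (4,4) at t=2.7944
    y: enter (4,3) at t=2.8600
    x: enter (5,3) at t=3.9491
    y: enter (5,2) at t=4.8600
    x: enter (6,2) at t=5.1038 ← occupied
  → r_2 = 5.1038
beam 3: φ=-45°, α=15°
  dir = (cos 15°, sin 15°) = (0.9659, 0.2588); from cell (1,5)
  next x-line at t=0.4348, next y-line at t=2.2023; Δt_x=1.0353, Δt_y=3.8637
    x: enter (2,5) at t=0.4348
    x: enter (3,5) at t=1.4701
    y: enter (3,6) at t=2.2023 ← occupied
  → r_3 = 2.2023
beam 4: φ=0°, α=60°
  dir = (cos 60°, sin 60°) = (0.5000, 0.8660); from cell (1,5)
  next x-line at t=0.8400, next y-line at t=0.6582; Δt_x=2.0000, Δt_y=1.1547
    y: enter (1,6) at t=0.6582 ← occupied
  → r_4 = 0.6582
beam 5: φ=45°, α=105°
  dir = (cos 105°, sin 105°) = (-0.2588, 0.9659); from cell (1,5)
  next x-line at t=2.2409, next y-line at t=0.5901; Δt_x=3.8637, Δt_y=1.0353
    y: enter (1,6) at t=0.5901 ← occupied
  → r_5 = 0.5901
beam 6: φ=90°, α=150°
  dir = (cos 150°, sin 150°) = (-0.8660, 0.5000); from cell (1,5)
  next x-line at t=0.6697, next y-line at t=1.1400; Δt_x=1.1547, Δt_y=2.0000
    x: enter (0,5) at t=0.6697 ← occupied
  → r_6 = 0.6697
beam 7: φ=135°, α=195°
  dir = (cos 195°, sin 195°) = (-0.9659, -0.2588); from cell (1,5)
  next x-line at t=0.6005, next y-line at t=1.6614; Δt_x=1.0353, Δt_y=3.8637
    x: enter (0,5) at t=0.6005 ← occupied
  → r_7 = 0.6005

ranges = [1.6228, 5.1038, 2.2023, 0.6582, 0.5901, 0.6697, 0.6005]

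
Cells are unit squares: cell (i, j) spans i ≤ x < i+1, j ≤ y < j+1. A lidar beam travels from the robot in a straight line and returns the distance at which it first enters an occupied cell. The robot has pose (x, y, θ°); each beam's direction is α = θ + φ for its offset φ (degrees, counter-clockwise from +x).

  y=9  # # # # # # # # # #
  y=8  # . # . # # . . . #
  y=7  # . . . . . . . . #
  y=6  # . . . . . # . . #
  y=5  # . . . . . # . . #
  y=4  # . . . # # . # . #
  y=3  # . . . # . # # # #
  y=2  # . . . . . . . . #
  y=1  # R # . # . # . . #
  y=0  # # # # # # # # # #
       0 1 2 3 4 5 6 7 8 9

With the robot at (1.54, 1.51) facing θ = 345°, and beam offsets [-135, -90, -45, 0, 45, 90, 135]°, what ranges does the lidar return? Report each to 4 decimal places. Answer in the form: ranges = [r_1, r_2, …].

ranges = [0.6235, 0.5280, 0.5889, 0.4762, 0.5312, 7.7542, 1.0800]

beam 1: φ=-135°, α=210°
  dir = (cos 210°, sin 210°) = (-0.8660, -0.5000); from cell (1,1)
  next x-line at t=0.6235, next y-line at t=1.0200; Δt_x=1.1547, Δt_y=2.0000
    x: enter (0,1) at t=0.6235 ← occupied
  → r_1 = 0.6235
beam 2: φ=-90°, α=255°
  dir = (cos 255°, sin 255°) = (-0.2588, -0.9659); from cell (1,1)
  next x-line at t=2.0864, next y-line at t=0.5280; Δt_x=3.8637, Δt_y=1.0353
    y: enter (1,0) at t=0.5280 ← occupied
  → r_2 = 0.5280
beam 3: φ=-45°, α=300°
  dir = (cos 300°, sin 300°) = (0.5000, -0.8660); from cell (1,1)
  next x-line at t=0.9200, next y-line at t=0.5889; Δt_x=2.0000, Δt_y=1.1547
    y: enter (1,0) at t=0.5889 ← occupied
  → r_3 = 0.5889
beam 4: φ=0°, α=345°
  dir = (cos 345°, sin 345°) = (0.9659, -0.2588); from cell (1,1)
  next x-line at t=0.4762, next y-line at t=1.9705; Δt_x=1.0353, Δt_y=3.8637
    x: enter (2,1) at t=0.4762 ← occupied
  → r_4 = 0.4762
beam 5: φ=45°, α=30°
  dir = (cos 30°, sin 30°) = (0.8660, 0.5000); from cell (1,1)
  next x-line at t=0.5312, next y-line at t=0.9800; Δt_x=1.1547, Δt_y=2.0000
    x: enter (2,1) at t=0.5312 ← occupied
  → r_5 = 0.5312
beam 6: φ=90°, α=75°
  dir = (cos 75°, sin 75°) = (0.2588, 0.9659); from cell (1,1)
  next x-line at t=1.7773, next y-line at t=0.5073; Δt_x=3.8637, Δt_y=1.0353
    y: enter (1,2) at t=0.5073
    y: enter (1,3) at t=1.5426
    x: enter (2,3) at t=1.7773
    y: enter (2,4) at t=2.5778
    y: enter (2,5) at t=3.6131
    y: enter (2,6) at t=4.6484
    x: enter (3,6) at t=5.6410
    y: enter (3,7) at t=5.6837
    y: enter (3,8) at t=6.7189
    y: enter (3,9) at t=7.7542 ← occupied
  → r_6 = 7.7542
beam 7: φ=135°, α=120°
  dir = (cos 120°, sin 120°) = (-0.5000, 0.8660); from cell (1,1)
  next x-line at t=1.0800, next y-line at t=0.5658; Δt_x=2.0000, Δt_y=1.1547
    y: enter (1,2) at t=0.5658
    x: enter (0,2) at t=1.0800 ← occupied
  → r_7 = 1.0800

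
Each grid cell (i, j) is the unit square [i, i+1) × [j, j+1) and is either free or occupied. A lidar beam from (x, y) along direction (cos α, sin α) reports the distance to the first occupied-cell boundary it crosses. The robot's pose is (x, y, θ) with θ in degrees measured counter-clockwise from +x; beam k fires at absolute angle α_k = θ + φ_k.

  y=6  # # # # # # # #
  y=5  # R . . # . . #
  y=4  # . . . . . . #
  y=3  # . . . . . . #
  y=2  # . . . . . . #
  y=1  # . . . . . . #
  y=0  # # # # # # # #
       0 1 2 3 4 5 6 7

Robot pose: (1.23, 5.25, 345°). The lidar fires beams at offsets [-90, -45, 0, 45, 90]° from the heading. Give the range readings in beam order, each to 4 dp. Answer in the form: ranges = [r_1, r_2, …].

ranges = [0.8887, 4.9075, 5.9735, 1.5000, 0.7765]

beam 1: φ=-90°, α=255°
  d=(-0.2588,-0.9659)  start (1,5)  tX=0.8887 tY=0.2588  stride 1/|dx|=3.8637 1/|dy|=1.0353
    cross y-line → (1,4), t=0.2588
    cross x-line → (0,4), t=0.8887 (wall)
  → r_1 = 0.8887
beam 2: φ=-45°, α=300°
  d=(0.5000,-0.8660)  start (1,5)  tX=1.5400 tY=0.2887  stride 1/|dx|=2.0000 1/|dy|=1.1547
    cross y-line → (1,4), t=0.2887
    cross y-line → (1,3), t=1.4434
    cross x-line → (2,3), t=1.5400
    cross y-line → (2,2), t=2.5981
    cross x-line → (3,2), t=3.5400
    cross y-line → (3,1), t=3.7528
    cross y-line → (3,0), t=4.9075 (wall)
  → r_2 = 4.9075
beam 3: φ=0°, α=345°
  d=(0.9659,-0.2588)  start (1,5)  tX=0.7972 tY=0.9659  stride 1/|dx|=1.0353 1/|dy|=3.8637
    cross x-line → (2,5), t=0.7972
    cross y-line → (2,4), t=0.9659
    cross x-line → (3,4), t=1.8324
    cross x-line → (4,4), t=2.8677
    cross x-line → (5,4), t=3.9030
    cross y-line → (5,3), t=4.8296
    cross x-line → (6,3), t=4.9383
    cross x-line → (7,3), t=5.9735 (wall)
  → r_3 = 5.9735
beam 4: φ=45°, α=30°
  d=(0.8660,0.5000)  start (1,5)  tX=0.8891 tY=1.5000  stride 1/|dx|=1.1547 1/|dy|=2.0000
    cross x-line → (2,5), t=0.8891
    cross y-line → (2,6), t=1.5000 (wall)
  → r_4 = 1.5000
beam 5: φ=90°, α=75°
  d=(0.2588,0.9659)  start (1,5)  tX=2.9751 tY=0.7765  stride 1/|dx|=3.8637 1/|dy|=1.0353
    cross y-line → (1,6), t=0.7765 (wall)
  → r_5 = 0.7765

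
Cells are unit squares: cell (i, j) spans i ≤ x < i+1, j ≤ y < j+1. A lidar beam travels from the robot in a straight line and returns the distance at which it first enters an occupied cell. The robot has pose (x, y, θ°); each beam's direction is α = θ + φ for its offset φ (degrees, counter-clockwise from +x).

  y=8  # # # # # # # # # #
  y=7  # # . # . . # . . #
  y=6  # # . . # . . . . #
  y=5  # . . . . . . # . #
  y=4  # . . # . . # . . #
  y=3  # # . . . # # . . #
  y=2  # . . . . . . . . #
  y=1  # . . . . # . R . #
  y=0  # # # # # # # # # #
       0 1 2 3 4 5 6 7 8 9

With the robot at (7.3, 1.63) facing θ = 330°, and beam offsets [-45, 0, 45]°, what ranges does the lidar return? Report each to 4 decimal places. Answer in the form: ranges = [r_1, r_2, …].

beam 1: φ=-45°, α=285°
  cosα=0.2588 sinα=-0.9659 | (7,1) | tMaxX 2.7046 tMaxY 0.6522 | tΔX 3.8637 tΔY 1.0353
    t=0.6522 [y] (7,0) — stop
  → r_1 = 0.6522
beam 2: φ=0°, α=330°
  cosα=0.8660 sinα=-0.5000 | (7,1) | tMaxX 0.8083 tMaxY 1.2600 | tΔX 1.1547 tΔY 2.0000
    t=0.8083 [x] (8,1)
    t=1.2600 [y] (8,0) — stop
  → r_2 = 1.2600
beam 3: φ=45°, α=15°
  cosα=0.9659 sinα=0.2588 | (7,1) | tMaxX 0.7247 tMaxY 1.4296 | tΔX 1.0353 tΔY 3.8637
    t=0.7247 [x] (8,1)
    t=1.4296 [y] (8,2)
    t=1.7600 [x] (9,2) — stop
  → r_3 = 1.7600

ranges = [0.6522, 1.2600, 1.7600]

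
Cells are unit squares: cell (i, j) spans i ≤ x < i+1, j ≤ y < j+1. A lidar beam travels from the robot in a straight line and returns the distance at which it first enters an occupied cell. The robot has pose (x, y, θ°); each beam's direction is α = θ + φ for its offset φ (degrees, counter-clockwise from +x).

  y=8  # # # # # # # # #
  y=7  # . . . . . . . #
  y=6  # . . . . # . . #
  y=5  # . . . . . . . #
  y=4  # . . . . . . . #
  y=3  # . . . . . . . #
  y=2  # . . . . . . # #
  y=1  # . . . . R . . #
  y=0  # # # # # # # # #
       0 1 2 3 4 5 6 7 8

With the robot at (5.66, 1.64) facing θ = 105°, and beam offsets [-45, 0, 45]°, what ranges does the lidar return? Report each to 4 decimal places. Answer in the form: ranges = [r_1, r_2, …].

ranges = [4.6800, 6.5844, 5.3809]

beam 1: φ=-45°, α=60°
  dir = (cos 60°, sin 60°) = (0.5000, 0.8660); from cell (5,1)
  next x-line at t=0.6800, next y-line at t=0.4157; Δt_x=2.0000, Δt_y=1.1547
    y: enter (5,2) at t=0.4157
    x: enter (6,2) at t=0.6800
    y: enter (6,3) at t=1.5704
    x: enter (7,3) at t=2.6800
    y: enter (7,4) at t=2.7251
    y: enter (7,5) at t=3.8798
    x: enter (8,5) at t=4.6800 ← occupied
  → r_1 = 4.6800
beam 2: φ=0°, α=105°
  dir = (cos 105°, sin 105°) = (-0.2588, 0.9659); from cell (5,1)
  next x-line at t=2.5500, next y-line at t=0.3727; Δt_x=3.8637, Δt_y=1.0353
    y: enter (5,2) at t=0.3727
    y: enter (5,3) at t=1.4080
    y: enter (5,4) at t=2.4433
    x: enter (4,4) at t=2.5500
    y: enter (4,5) at t=3.4785
    y: enter (4,6) at t=4.5138
    y: enter (4,7) at t=5.5491
    x: enter (3,7) at t=6.4137
    y: enter (3,8) at t=6.5844 ← occupied
  → r_2 = 6.5844
beam 3: φ=45°, α=150°
  dir = (cos 150°, sin 150°) = (-0.8660, 0.5000); from cell (5,1)
  next x-line at t=0.7621, next y-line at t=0.7200; Δt_x=1.1547, Δt_y=2.0000
    y: enter (5,2) at t=0.7200
    x: enter (4,2) at t=0.7621
    x: enter (3,2) at t=1.9168
    y: enter (3,3) at t=2.7200
    x: enter (2,3) at t=3.0715
    x: enter (1,3) at t=4.2262
    y: enter (1,4) at t=4.7200
    x: enter (0,4) at t=5.3809 ← occupied
  → r_3 = 5.3809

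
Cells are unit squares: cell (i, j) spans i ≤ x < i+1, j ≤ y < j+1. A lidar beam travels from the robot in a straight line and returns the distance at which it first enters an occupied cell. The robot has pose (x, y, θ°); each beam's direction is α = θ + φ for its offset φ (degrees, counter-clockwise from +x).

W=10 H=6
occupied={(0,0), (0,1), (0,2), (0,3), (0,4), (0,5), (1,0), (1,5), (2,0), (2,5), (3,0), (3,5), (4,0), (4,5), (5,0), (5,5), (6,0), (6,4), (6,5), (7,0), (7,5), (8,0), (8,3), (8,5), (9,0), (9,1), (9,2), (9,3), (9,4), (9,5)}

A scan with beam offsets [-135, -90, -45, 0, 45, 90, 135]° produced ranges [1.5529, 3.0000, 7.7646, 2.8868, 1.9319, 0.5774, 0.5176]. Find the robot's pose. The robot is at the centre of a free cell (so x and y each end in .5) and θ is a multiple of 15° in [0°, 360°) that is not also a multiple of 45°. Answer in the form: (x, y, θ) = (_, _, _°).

Enumerate (i+0.5, j+0.5, θ) over the 30 free cells and 16 admissible headings. For each, cast all 7 beams and compare to the given ranges.
  (7.5, 2.5, 150°): beam 2 = 1.0000 ≠ 3.0000 ✗
  (8.5, 1.5, 210°): beam 4 = 1.0000 ≠ 2.8868 ✗
  (6.5, 3.5, 210°): beam 1 = 0.5176 ≠ 1.5529 ✗
  …
  (1.5, 2.5, 60°): r_1=1.5529, r_2=3.0000, r_3=7.7646, r_4=2.8868, r_5=1.9319, r_6=0.5774, r_7=0.5176 — all match ✓
Unique over the lattice → pose = (1.5, 2.5, 60°).

(x, y, θ) = (1.5, 2.5, 60°)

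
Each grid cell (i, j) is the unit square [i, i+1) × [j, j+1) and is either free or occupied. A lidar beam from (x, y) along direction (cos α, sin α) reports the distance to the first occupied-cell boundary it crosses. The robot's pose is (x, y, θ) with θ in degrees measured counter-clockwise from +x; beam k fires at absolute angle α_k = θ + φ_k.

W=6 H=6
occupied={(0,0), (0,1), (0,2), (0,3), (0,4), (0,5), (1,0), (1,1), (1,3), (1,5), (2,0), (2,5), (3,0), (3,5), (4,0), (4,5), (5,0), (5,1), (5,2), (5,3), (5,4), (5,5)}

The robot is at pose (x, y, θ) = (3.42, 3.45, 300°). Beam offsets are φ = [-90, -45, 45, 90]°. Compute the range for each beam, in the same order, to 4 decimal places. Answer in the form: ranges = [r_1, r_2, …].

ranges = [2.7944, 2.5364, 1.6357, 1.8244]

beam 1: φ=-90°, α=210°
  d=(-0.8660,-0.5000)  start (3,3)  tX=0.4850 tY=0.9000  stride 1/|dx|=1.1547 1/|dy|=2.0000
    cross x-line → (2,3), t=0.4850
    cross y-line → (2,2), t=0.9000
    cross x-line → (1,2), t=1.6397
    cross x-line → (0,2), t=2.7944 (wall)
  → r_1 = 2.7944
beam 2: φ=-45°, α=255°
  d=(-0.2588,-0.9659)  start (3,3)  tX=1.6228 tY=0.4659  stride 1/|dx|=3.8637 1/|dy|=1.0353
    cross y-line → (3,2), t=0.4659
    cross y-line → (3,1), t=1.5012
    cross x-line → (2,1), t=1.6228
    cross y-line → (2,0), t=2.5364 (wall)
  → r_2 = 2.5364
beam 3: φ=45°, α=345°
  d=(0.9659,-0.2588)  start (3,3)  tX=0.6005 tY=1.7387  stride 1/|dx|=1.0353 1/|dy|=3.8637
    cross x-line → (4,3), t=0.6005
    cross x-line → (5,3), t=1.6357 (wall)
  → r_3 = 1.6357
beam 4: φ=90°, α=30°
  d=(0.8660,0.5000)  start (3,3)  tX=0.6697 tY=1.1000  stride 1/|dx|=1.1547 1/|dy|=2.0000
    cross x-line → (4,3), t=0.6697
    cross y-line → (4,4), t=1.1000
    cross x-line → (5,4), t=1.8244 (wall)
  → r_4 = 1.8244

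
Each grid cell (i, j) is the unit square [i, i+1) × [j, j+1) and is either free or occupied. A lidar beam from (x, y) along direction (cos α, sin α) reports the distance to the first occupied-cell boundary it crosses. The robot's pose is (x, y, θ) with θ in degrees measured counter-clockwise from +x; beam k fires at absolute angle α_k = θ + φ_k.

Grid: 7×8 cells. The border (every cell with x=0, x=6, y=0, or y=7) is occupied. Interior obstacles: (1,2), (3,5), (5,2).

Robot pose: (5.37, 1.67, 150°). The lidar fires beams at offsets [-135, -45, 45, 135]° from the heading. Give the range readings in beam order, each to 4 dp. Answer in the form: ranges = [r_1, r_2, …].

ranges = [0.6522, 0.3416, 2.5887, 0.6936]

beam 1: φ=-135°, α=15°
  direction (0.9659, 0.2588); cell (5,1); t to first gridline: x 0.6522, y 1.2750 (then +1.0353 / +3.8637)
    (6,1) via x @ 0.6522  # hit
  → r_1 = 0.6522
beam 2: φ=-45°, α=105°
  direction (-0.2588, 0.9659); cell (5,1); t to first gridline: x 1.4296, y 0.3416 (then +3.8637 / +1.0353)
    (5,2) via y @ 0.3416  # hit
  → r_2 = 0.3416
beam 3: φ=45°, α=195°
  direction (-0.9659, -0.2588); cell (5,1); t to first gridline: x 0.3831, y 2.5887 (then +1.0353 / +3.8637)
    (4,1) via x @ 0.3831
    (3,1) via x @ 1.4183
    (2,1) via x @ 2.4536
    (2,0) via y @ 2.5887  # hit
  → r_3 = 2.5887
beam 4: φ=135°, α=285°
  direction (0.2588, -0.9659); cell (5,1); t to first gridline: x 2.4341, y 0.6936 (then +3.8637 / +1.0353)
    (5,0) via y @ 0.6936  # hit
  → r_4 = 0.6936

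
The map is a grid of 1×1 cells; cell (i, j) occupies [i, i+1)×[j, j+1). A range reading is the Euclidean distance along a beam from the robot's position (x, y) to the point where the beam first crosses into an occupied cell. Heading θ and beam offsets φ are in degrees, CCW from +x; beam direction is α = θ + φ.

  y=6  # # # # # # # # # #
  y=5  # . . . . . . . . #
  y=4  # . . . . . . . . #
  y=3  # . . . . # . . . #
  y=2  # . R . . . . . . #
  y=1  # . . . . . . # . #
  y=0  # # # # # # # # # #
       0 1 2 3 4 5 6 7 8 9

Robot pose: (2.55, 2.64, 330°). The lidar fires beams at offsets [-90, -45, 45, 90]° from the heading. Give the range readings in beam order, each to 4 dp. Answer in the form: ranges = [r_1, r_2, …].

beam 1: φ=-90°, α=240°
  d=(-0.5000,-0.8660)  start (2,2)  tX=1.1000 tY=0.7390  stride 1/|dx|=2.0000 1/|dy|=1.1547
    cross y-line → (2,1), t=0.7390
    cross x-line → (1,1), t=1.1000
    cross y-line → (1,0), t=1.8937 (wall)
  → r_1 = 1.8937
beam 2: φ=-45°, α=285°
  d=(0.2588,-0.9659)  start (2,2)  tX=1.7387 tY=0.6626  stride 1/|dx|=3.8637 1/|dy|=1.0353
    cross y-line → (2,1), t=0.6626
    cross y-line → (2,0), t=1.6979 (wall)
  → r_2 = 1.6979
beam 3: φ=45°, α=15°
  d=(0.9659,0.2588)  start (2,2)  tX=0.4659 tY=1.3909  stride 1/|dx|=1.0353 1/|dy|=3.8637
    cross x-line → (3,2), t=0.4659
    cross y-line → (3,3), t=1.3909
    cross x-line → (4,3), t=1.5012
    cross x-line → (5,3), t=2.5364 (wall)
  → r_3 = 2.5364
beam 4: φ=90°, α=60°
  d=(0.5000,0.8660)  start (2,2)  tX=0.9000 tY=0.4157  stride 1/|dx|=2.0000 1/|dy|=1.1547
    cross y-line → (2,3), t=0.4157
    cross x-line → (3,3), t=0.9000
    cross y-line → (3,4), t=1.5704
    cross y-line → (3,5), t=2.7251
    cross x-line → (4,5), t=2.9000
    cross y-line → (4,6), t=3.8798 (wall)
  → r_4 = 3.8798

ranges = [1.8937, 1.6979, 2.5364, 3.8798]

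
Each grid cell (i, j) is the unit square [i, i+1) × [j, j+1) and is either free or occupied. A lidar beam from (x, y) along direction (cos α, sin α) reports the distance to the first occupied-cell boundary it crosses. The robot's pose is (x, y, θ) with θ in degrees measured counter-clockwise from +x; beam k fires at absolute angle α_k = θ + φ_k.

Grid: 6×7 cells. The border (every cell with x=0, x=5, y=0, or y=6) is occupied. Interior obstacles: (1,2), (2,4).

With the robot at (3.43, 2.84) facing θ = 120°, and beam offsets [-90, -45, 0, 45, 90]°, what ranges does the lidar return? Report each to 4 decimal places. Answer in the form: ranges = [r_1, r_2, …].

beam 1: φ=-90°, α=30°
  d=(0.8660,0.5000)  start (3,2)  tX=0.6582 tY=0.3200  stride 1/|dx|=1.1547 1/|dy|=2.0000
    cross y-line → (3,3), t=0.3200
    cross x-line → (4,3), t=0.6582
    cross x-line → (5,3), t=1.8129 (wall)
  → r_1 = 1.8129
beam 2: φ=-45°, α=75°
  d=(0.2588,0.9659)  start (3,2)  tX=2.2023 tY=0.1656  stride 1/|dx|=3.8637 1/|dy|=1.0353
    cross y-line → (3,3), t=0.1656
    cross y-line → (3,4), t=1.2009
    cross x-line → (4,4), t=2.2023
    cross y-line → (4,5), t=2.2362
    cross y-line → (4,6), t=3.2715 (wall)
  → r_2 = 3.2715
beam 3: φ=0°, α=120°
  d=(-0.5000,0.8660)  start (3,2)  tX=0.8600 tY=0.1848  stride 1/|dx|=2.0000 1/|dy|=1.1547
    cross y-line → (3,3), t=0.1848
    cross x-line → (2,3), t=0.8600
    cross y-line → (2,4), t=1.3395 (wall)
  → r_3 = 1.3395
beam 4: φ=45°, α=165°
  d=(-0.9659,0.2588)  start (3,2)  tX=0.4452 tY=0.6182  stride 1/|dx|=1.0353 1/|dy|=3.8637
    cross x-line → (2,2), t=0.4452
    cross y-line → (2,3), t=0.6182
    cross x-line → (1,3), t=1.4804
    cross x-line → (0,3), t=2.5157 (wall)
  → r_4 = 2.5157
beam 5: φ=90°, α=210°
  d=(-0.8660,-0.5000)  start (3,2)  tX=0.4965 tY=1.6800  stride 1/|dx|=1.1547 1/|dy|=2.0000
    cross x-line → (2,2), t=0.4965
    cross x-line → (1,2), t=1.6512 (wall)
  → r_5 = 1.6512

ranges = [1.8129, 3.2715, 1.3395, 2.5157, 1.6512]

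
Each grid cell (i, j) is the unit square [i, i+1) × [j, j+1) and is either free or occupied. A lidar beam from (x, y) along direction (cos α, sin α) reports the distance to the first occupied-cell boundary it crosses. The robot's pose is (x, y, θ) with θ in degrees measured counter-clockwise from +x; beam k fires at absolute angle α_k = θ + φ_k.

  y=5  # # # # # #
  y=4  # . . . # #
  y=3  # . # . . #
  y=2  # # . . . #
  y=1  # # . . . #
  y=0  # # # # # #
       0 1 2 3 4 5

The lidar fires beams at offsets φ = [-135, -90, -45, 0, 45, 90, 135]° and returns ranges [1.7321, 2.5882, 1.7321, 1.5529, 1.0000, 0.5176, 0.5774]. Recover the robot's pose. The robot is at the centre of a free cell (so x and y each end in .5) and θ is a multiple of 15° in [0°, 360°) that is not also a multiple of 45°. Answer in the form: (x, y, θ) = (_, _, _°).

Enumerate (i+0.5, j+0.5, θ) over the 12 free cells and 16 admissible headings. For each, cast all 7 beams and compare to the given ranges.
  (1.5, 3.5, 255°): beam 1 = 1.0000 ≠ 1.7321 ✗
  (3.5, 2.5, 30°): beam 1 = 1.5529 ≠ 1.7321 ✗
  (4.5, 3.5, 300°): beam 1 = 1.5529 ≠ 1.7321 ✗
  (3.5, 3.5, 15°): beam 1 = 2.8868 ≠ 1.7321 ✗
  …
  (3.5, 1.5, 165°): r_1=1.7321, r_2=2.5882, r_3=1.7321, r_4=1.5529, r_5=1.0000, r_6=0.5176, r_7=0.5774 — all match ✓
Only this pose fits every beam.

(x, y, θ) = (3.5, 1.5, 165°)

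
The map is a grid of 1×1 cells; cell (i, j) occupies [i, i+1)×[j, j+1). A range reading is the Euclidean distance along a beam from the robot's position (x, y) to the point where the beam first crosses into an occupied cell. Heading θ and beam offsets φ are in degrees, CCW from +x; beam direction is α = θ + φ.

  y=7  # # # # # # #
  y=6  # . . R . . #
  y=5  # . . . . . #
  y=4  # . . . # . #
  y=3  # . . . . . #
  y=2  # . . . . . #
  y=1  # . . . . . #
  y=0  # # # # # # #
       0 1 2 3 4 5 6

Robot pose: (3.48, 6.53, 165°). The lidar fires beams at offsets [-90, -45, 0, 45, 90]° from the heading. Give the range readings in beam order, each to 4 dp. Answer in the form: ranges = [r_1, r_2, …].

ranges = [0.4866, 0.5427, 1.8159, 2.8637, 5.7251]

beam 1: φ=-90°, α=75°
  d=(0.2588,0.9659)  start (3,6)  tX=2.0091 tY=0.4866  stride 1/|dx|=3.8637 1/|dy|=1.0353
    cross y-line → (3,7), t=0.4866 (wall)
  → r_1 = 0.4866
beam 2: φ=-45°, α=120°
  d=(-0.5000,0.8660)  start (3,6)  tX=0.9600 tY=0.5427  stride 1/|dx|=2.0000 1/|dy|=1.1547
    cross y-line → (3,7), t=0.5427 (wall)
  → r_2 = 0.5427
beam 3: φ=0°, α=165°
  d=(-0.9659,0.2588)  start (3,6)  tX=0.4969 tY=1.8159  stride 1/|dx|=1.0353 1/|dy|=3.8637
    cross x-line → (2,6), t=0.4969
    cross x-line → (1,6), t=1.5322
    cross y-line → (1,7), t=1.8159 (wall)
  → r_3 = 1.8159
beam 4: φ=45°, α=210°
  d=(-0.8660,-0.5000)  start (3,6)  tX=0.5543 tY=1.0600  stride 1/|dx|=1.1547 1/|dy|=2.0000
    cross x-line → (2,6), t=0.5543
    cross y-line → (2,5), t=1.0600
    cross x-line → (1,5), t=1.7090
    cross x-line → (0,5), t=2.8637 (wall)
  → r_4 = 2.8637
beam 5: φ=90°, α=255°
  d=(-0.2588,-0.9659)  start (3,6)  tX=1.8546 tY=0.5487  stride 1/|dx|=3.8637 1/|dy|=1.0353
    cross y-line → (3,5), t=0.5487
    cross y-line → (3,4), t=1.5840
    cross x-line → (2,4), t=1.8546
    cross y-line → (2,3), t=2.6192
    cross y-line → (2,2), t=3.6545
    cross y-line → (2,1), t=4.6898
    cross x-line → (1,1), t=5.7183
    cross y-line → (1,0), t=5.7251 (wall)
  → r_5 = 5.7251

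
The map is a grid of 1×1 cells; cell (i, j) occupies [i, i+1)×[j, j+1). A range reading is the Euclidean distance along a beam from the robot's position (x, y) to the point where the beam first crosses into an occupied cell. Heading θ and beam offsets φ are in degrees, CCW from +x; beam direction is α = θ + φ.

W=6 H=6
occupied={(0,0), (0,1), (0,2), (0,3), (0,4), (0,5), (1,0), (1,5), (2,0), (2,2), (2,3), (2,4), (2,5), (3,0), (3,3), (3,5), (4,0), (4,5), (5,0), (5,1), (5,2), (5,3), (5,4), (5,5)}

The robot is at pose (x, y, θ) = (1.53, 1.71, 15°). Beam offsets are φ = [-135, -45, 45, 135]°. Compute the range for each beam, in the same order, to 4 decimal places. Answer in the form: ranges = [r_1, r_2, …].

beam 1: φ=-135°, α=240°
  d=(-0.5000,-0.8660)  start (1,1)  tX=1.0600 tY=0.8198  stride 1/|dx|=2.0000 1/|dy|=1.1547
    cross y-line → (1,0), t=0.8198 (wall)
  → r_1 = 0.8198
beam 2: φ=-45°, α=330°
  d=(0.8660,-0.5000)  start (1,1)  tX=0.5427 tY=1.4200  stride 1/|dx|=1.1547 1/|dy|=2.0000
    cross x-line → (2,1), t=0.5427
    cross y-line → (2,0), t=1.4200 (wall)
  → r_2 = 1.4200
beam 3: φ=45°, α=60°
  d=(0.5000,0.8660)  start (1,1)  tX=0.9400 tY=0.3349  stride 1/|dx|=2.0000 1/|dy|=1.1547
    cross y-line → (1,2), t=0.3349
    cross x-line → (2,2), t=0.9400 (wall)
  → r_3 = 0.9400
beam 4: φ=135°, α=150°
  d=(-0.8660,0.5000)  start (1,1)  tX=0.6120 tY=0.5800  stride 1/|dx|=1.1547 1/|dy|=2.0000
    cross y-line → (1,2), t=0.5800
    cross x-line → (0,2), t=0.6120 (wall)
  → r_4 = 0.6120

ranges = [0.8198, 1.4200, 0.9400, 0.6120]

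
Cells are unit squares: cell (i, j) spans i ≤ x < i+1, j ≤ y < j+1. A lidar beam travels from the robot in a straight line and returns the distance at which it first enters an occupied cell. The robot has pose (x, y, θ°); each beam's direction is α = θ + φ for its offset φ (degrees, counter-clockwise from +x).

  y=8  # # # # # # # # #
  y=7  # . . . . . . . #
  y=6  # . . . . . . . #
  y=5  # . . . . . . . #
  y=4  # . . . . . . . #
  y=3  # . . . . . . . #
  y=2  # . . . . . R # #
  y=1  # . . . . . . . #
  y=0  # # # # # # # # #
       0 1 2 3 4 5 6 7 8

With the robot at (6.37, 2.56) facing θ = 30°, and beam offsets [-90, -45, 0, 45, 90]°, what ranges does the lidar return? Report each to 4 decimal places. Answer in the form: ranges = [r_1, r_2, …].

ranges = [1.8013, 0.6522, 0.7275, 5.6319, 6.2816]

beam 1: φ=-90°, α=300°
  dir = (cos 300°, sin 300°) = (0.5000, -0.8660); from cell (6,2)
  next x-line at t=1.2600, next y-line at t=0.6466; Δt_x=2.0000, Δt_y=1.1547
    y: enter (6,1) at t=0.6466
    x: enter (7,1) at t=1.2600
    y: enter (7,0) at t=1.8013 ← occupied
  → r_1 = 1.8013
beam 2: φ=-45°, α=345°
  dir = (cos 345°, sin 345°) = (0.9659, -0.2588); from cell (6,2)
  next x-line at t=0.6522, next y-line at t=2.1637; Δt_x=1.0353, Δt_y=3.8637
    x: enter (7,2) at t=0.6522 ← occupied
  → r_2 = 0.6522
beam 3: φ=0°, α=30°
  dir = (cos 30°, sin 30°) = (0.8660, 0.5000); from cell (6,2)
  next x-line at t=0.7275, next y-line at t=0.8800; Δt_x=1.1547, Δt_y=2.0000
    x: enter (7,2) at t=0.7275 ← occupied
  → r_3 = 0.7275
beam 4: φ=45°, α=75°
  dir = (cos 75°, sin 75°) = (0.2588, 0.9659); from cell (6,2)
  next x-line at t=2.4341, next y-line at t=0.4555; Δt_x=3.8637, Δt_y=1.0353
    y: enter (6,3) at t=0.4555
    y: enter (6,4) at t=1.4908
    x: enter (7,4) at t=2.4341
    y: enter (7,5) at t=2.5261
    y: enter (7,6) at t=3.5614
    y: enter (7,7) at t=4.5966
    y: enter (7,8) at t=5.6319 ← occupied
  → r_4 = 5.6319
beam 5: φ=90°, α=120°
  dir = (cos 120°, sin 120°) = (-0.5000, 0.8660); from cell (6,2)
  next x-line at t=0.7400, next y-line at t=0.5081; Δt_x=2.0000, Δt_y=1.1547
    y: enter (6,3) at t=0.5081
    x: enter (5,3) at t=0.7400
    y: enter (5,4) at t=1.6628
    x: enter (4,4) at t=2.7400
    y: enter (4,5) at t=2.8175
    y: enter (4,6) at t=3.9722
    x: enter (3,6) at t=4.7400
    y: enter (3,7) at t=5.1269
    y: enter (3,8) at t=6.2816 ← occupied
  → r_5 = 6.2816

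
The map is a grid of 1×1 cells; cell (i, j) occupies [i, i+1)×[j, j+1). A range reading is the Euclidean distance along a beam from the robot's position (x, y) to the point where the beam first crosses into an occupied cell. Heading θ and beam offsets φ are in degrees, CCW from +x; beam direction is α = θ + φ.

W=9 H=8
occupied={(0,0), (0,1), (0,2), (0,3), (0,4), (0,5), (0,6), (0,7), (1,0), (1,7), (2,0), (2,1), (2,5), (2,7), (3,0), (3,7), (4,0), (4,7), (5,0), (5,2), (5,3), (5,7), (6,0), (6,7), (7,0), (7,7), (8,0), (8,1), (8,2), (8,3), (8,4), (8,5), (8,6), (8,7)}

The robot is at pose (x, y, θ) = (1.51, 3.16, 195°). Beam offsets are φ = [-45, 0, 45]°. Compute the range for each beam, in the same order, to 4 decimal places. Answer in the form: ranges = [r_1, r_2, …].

ranges = [0.5889, 0.5280, 1.0200]

beam 1: φ=-45°, α=150°
  d=(-0.8660,0.5000)  start (1,3)  tX=0.5889 tY=1.6800  stride 1/|dx|=1.1547 1/|dy|=2.0000
    cross x-line → (0,3), t=0.5889 (wall)
  → r_1 = 0.5889
beam 2: φ=0°, α=195°
  d=(-0.9659,-0.2588)  start (1,3)  tX=0.5280 tY=0.6182  stride 1/|dx|=1.0353 1/|dy|=3.8637
    cross x-line → (0,3), t=0.5280 (wall)
  → r_2 = 0.5280
beam 3: φ=45°, α=240°
  d=(-0.5000,-0.8660)  start (1,3)  tX=1.0200 tY=0.1848  stride 1/|dx|=2.0000 1/|dy|=1.1547
    cross y-line → (1,2), t=0.1848
    cross x-line → (0,2), t=1.0200 (wall)
  → r_3 = 1.0200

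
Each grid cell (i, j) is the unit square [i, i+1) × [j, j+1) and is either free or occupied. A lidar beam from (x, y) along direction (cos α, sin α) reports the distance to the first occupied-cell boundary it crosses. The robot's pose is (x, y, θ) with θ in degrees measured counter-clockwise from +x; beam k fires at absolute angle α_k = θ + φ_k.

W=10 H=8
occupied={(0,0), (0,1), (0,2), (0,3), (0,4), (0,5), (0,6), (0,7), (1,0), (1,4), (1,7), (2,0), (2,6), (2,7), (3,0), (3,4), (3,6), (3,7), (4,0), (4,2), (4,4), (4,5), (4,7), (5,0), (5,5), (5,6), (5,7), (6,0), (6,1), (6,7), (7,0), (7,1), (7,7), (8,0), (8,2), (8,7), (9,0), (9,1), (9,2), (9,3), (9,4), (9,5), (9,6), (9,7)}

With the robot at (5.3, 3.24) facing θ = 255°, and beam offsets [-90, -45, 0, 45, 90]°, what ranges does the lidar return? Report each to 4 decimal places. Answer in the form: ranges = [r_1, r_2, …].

beam 1: φ=-90°, α=165°
  dir = (cos 165°, sin 165°) = (-0.9659, 0.2588); from cell (5,3)
  next x-line at t=0.3106, next y-line at t=2.9364; Δt_x=1.0353, Δt_y=3.8637
    x: enter (4,3) at t=0.3106
    x: enter (3,3) at t=1.3459
    x: enter (2,3) at t=2.3811
    y: enter (2,4) at t=2.9364
    x: enter (1,4) at t=3.4164 ← occupied
  → r_1 = 3.4164
beam 2: φ=-45°, α=210°
  dir = (cos 210°, sin 210°) = (-0.8660, -0.5000); from cell (5,3)
  next x-line at t=0.3464, next y-line at t=0.4800; Δt_x=1.1547, Δt_y=2.0000
    x: enter (4,3) at t=0.3464
    y: enter (4,2) at t=0.4800 ← occupied
  → r_2 = 0.4800
beam 3: φ=0°, α=255°
  dir = (cos 255°, sin 255°) = (-0.2588, -0.9659); from cell (5,3)
  next x-line at t=1.1591, next y-line at t=0.2485; Δt_x=3.8637, Δt_y=1.0353
    y: enter (5,2) at t=0.2485
    x: enter (4,2) at t=1.1591 ← occupied
  → r_3 = 1.1591
beam 4: φ=45°, α=300°
  dir = (cos 300°, sin 300°) = (0.5000, -0.8660); from cell (5,3)
  next x-line at t=1.4000, next y-line at t=0.2771; Δt_x=2.0000, Δt_y=1.1547
    y: enter (5,2) at t=0.2771
    x: enter (6,2) at t=1.4000
    y: enter (6,1) at t=1.4318 ← occupied
  → r_4 = 1.4318
beam 5: φ=90°, α=345°
  dir = (cos 345°, sin 345°) = (0.9659, -0.2588); from cell (5,3)
  next x-line at t=0.7247, next y-line at t=0.9273; Δt_x=1.0353, Δt_y=3.8637
    x: enter (6,3) at t=0.7247
    y: enter (6,2) at t=0.9273
    x: enter (7,2) at t=1.7600
    x: enter (8,2) at t=2.7952 ← occupied
  → r_5 = 2.7952

ranges = [3.4164, 0.4800, 1.1591, 1.4318, 2.7952]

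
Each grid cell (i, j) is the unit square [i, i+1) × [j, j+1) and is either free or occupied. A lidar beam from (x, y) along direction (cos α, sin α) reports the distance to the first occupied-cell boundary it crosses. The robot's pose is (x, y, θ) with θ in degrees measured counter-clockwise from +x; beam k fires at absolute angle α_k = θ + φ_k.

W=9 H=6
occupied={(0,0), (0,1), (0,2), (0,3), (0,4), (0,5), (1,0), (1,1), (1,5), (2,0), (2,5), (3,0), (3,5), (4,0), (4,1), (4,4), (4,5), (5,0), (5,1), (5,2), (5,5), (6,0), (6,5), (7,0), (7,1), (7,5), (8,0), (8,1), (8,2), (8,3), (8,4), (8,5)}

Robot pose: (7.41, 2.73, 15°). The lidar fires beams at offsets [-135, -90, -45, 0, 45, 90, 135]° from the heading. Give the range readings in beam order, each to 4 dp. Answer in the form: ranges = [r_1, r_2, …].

beam 1: φ=-135°, α=240°
  d=(-0.5000,-0.8660)  start (7,2)  tX=0.8200 tY=0.8429  stride 1/|dx|=2.0000 1/|dy|=1.1547
    cross x-line → (6,2), t=0.8200
    cross y-line → (6,1), t=0.8429
    cross y-line → (6,0), t=1.9976 (wall)
  → r_1 = 1.9976
beam 2: φ=-90°, α=285°
  d=(0.2588,-0.9659)  start (7,2)  tX=2.2796 tY=0.7558  stride 1/|dx|=3.8637 1/|dy|=1.0353
    cross y-line → (7,1), t=0.7558 (wall)
  → r_2 = 0.7558
beam 3: φ=-45°, α=330°
  d=(0.8660,-0.5000)  start (7,2)  tX=0.6813 tY=1.4600  stride 1/|dx|=1.1547 1/|dy|=2.0000
    cross x-line → (8,2), t=0.6813 (wall)
  → r_3 = 0.6813
beam 4: φ=0°, α=15°
  d=(0.9659,0.2588)  start (7,2)  tX=0.6108 tY=1.0432  stride 1/|dx|=1.0353 1/|dy|=3.8637
    cross x-line → (8,2), t=0.6108 (wall)
  → r_4 = 0.6108
beam 5: φ=45°, α=60°
  d=(0.5000,0.8660)  start (7,2)  tX=1.1800 tY=0.3118  stride 1/|dx|=2.0000 1/|dy|=1.1547
    cross y-line → (7,3), t=0.3118
    cross x-line → (8,3), t=1.1800 (wall)
  → r_5 = 1.1800
beam 6: φ=90°, α=105°
  d=(-0.2588,0.9659)  start (7,2)  tX=1.5841 tY=0.2795  stride 1/|dx|=3.8637 1/|dy|=1.0353
    cross y-line → (7,3), t=0.2795
    cross y-line → (7,4), t=1.3148
    cross x-line → (6,4), t=1.5841
    cross y-line → (6,5), t=2.3501 (wall)
  → r_6 = 2.3501
beam 7: φ=135°, α=150°
  d=(-0.8660,0.5000)  start (7,2)  tX=0.4734 tY=0.5400  stride 1/|dx|=1.1547 1/|dy|=2.0000
    cross x-line → (6,2), t=0.4734
    cross y-line → (6,3), t=0.5400
    cross x-line → (5,3), t=1.6281
    cross y-line → (5,4), t=2.5400
    cross x-line → (4,4), t=2.7828 (wall)
  → r_7 = 2.7828

ranges = [1.9976, 0.7558, 0.6813, 0.6108, 1.1800, 2.3501, 2.7828]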